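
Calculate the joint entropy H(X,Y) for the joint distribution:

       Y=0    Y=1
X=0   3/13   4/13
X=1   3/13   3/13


H(X,Y) = -Σ p(x,y) log₂ p(x,y)
  p(0,0)=3/13: -0.2308 × log₂(0.2308) = 0.4882
  p(0,1)=4/13: -0.3077 × log₂(0.3077) = 0.5232
  p(1,0)=3/13: -0.2308 × log₂(0.2308) = 0.4882
  p(1,1)=3/13: -0.2308 × log₂(0.2308) = 0.4882
H(X,Y) = 1.9878 bits


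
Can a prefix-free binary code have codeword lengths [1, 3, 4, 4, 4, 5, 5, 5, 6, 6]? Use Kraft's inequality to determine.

Kraft inequality: Σ 2^(-l_i) ≤ 1 for prefix-free code
Calculating: 2^(-1) + 2^(-3) + 2^(-4) + 2^(-4) + 2^(-4) + 2^(-5) + 2^(-5) + 2^(-5) + 2^(-6) + 2^(-6)
= 0.5 + 0.125 + 0.0625 + 0.0625 + 0.0625 + 0.03125 + 0.03125 + 0.03125 + 0.015625 + 0.015625
= 0.9375
Since 0.9375 ≤ 1, prefix-free code exists


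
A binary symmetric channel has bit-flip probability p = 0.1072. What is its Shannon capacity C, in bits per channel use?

For BSC with error probability p:
C = 1 - H(p) where H(p) is binary entropy
H(0.1072) = -0.1072 × log₂(0.1072) - 0.8928 × log₂(0.8928)
H(p) = 0.4914
C = 1 - 0.4914 = 0.5086 bits/use


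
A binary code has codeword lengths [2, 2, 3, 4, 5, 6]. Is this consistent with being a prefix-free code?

Kraft inequality: Σ 2^(-l_i) ≤ 1 for prefix-free code
Calculating: 2^(-2) + 2^(-2) + 2^(-3) + 2^(-4) + 2^(-5) + 2^(-6)
= 0.25 + 0.25 + 0.125 + 0.0625 + 0.03125 + 0.015625
= 0.7344
Since 0.7344 ≤ 1, prefix-free code exists


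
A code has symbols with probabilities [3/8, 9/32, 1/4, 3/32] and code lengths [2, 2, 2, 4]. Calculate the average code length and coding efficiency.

Average length L = Σ p_i × l_i = 2.1875 bits
Entropy H = 1.8655 bits
Efficiency η = H/L × 100% = 85.28%


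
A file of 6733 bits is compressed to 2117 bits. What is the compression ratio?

Compression ratio = Original / Compressed
= 6733 / 2117 = 3.18:1


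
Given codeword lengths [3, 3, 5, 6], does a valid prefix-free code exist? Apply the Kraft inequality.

Kraft inequality: Σ 2^(-l_i) ≤ 1 for prefix-free code
Calculating: 2^(-3) + 2^(-3) + 2^(-5) + 2^(-6)
= 0.125 + 0.125 + 0.03125 + 0.015625
= 0.2969
Since 0.2969 ≤ 1, prefix-free code exists


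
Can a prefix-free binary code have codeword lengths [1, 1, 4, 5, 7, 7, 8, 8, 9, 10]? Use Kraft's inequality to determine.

Kraft inequality: Σ 2^(-l_i) ≤ 1 for prefix-free code
Calculating: 2^(-1) + 2^(-1) + 2^(-4) + 2^(-5) + 2^(-7) + 2^(-7) + 2^(-8) + 2^(-8) + 2^(-9) + 2^(-10)
= 0.5 + 0.5 + 0.0625 + 0.03125 + 0.0078125 + 0.0078125 + 0.00390625 + 0.00390625 + 0.001953125 + 0.0009765625
= 1.1201
Since 1.1201 > 1, prefix-free code does not exist


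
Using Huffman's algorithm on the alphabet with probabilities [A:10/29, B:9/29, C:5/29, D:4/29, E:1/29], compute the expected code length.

Huffman tree construction:
Combine smallest probabilities repeatedly
Resulting codes:
  A: 11 (length 2)
  B: 10 (length 2)
  C: 00 (length 2)
  D: 011 (length 3)
  E: 010 (length 3)
Average length = Σ p(s) × length(s) = 2.1724 bits


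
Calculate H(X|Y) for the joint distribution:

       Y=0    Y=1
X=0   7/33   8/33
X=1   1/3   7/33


H(X|Y) = Σ_y p(y) H(X|Y=y)
  p(Y=0) = 6/11, H(X|Y=0) = 0.9641
  p(Y=1) = 5/11, H(X|Y=1) = 0.9968
H(X|Y) = 0.5455×0.9641 + 0.4545×0.9968 = 0.9789 bits


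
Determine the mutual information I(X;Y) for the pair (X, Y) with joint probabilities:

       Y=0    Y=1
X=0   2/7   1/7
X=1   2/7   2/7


H(X) = 0.9852, H(Y) = 0.9852, H(X,Y) = 1.9502
I(X;Y) = H(X) + H(Y) - H(X,Y) = 0.0202 bits


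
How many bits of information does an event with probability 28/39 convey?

Information content I(x) = -log₂(p(x))
I = -log₂(28/39) = -log₂(0.7179)
I = 0.4780 bits


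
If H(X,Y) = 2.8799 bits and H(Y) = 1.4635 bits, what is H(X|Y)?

Chain rule: H(X,Y) = H(X|Y) + H(Y)
H(X|Y) = H(X,Y) - H(Y) = 2.8799 - 1.4635 = 1.4164 bits


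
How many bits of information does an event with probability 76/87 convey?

Information content I(x) = -log₂(p(x))
I = -log₂(76/87) = -log₂(0.8736)
I = 0.1950 bits


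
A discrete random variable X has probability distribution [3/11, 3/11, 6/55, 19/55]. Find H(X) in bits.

H(X) = -Σ p(x) log₂ p(x)
  -3/11 × log₂(3/11) = 0.5112
  -3/11 × log₂(3/11) = 0.5112
  -6/55 × log₂(6/55) = 0.3487
  -19/55 × log₂(19/55) = 0.5297
H(X) = 1.9009 bits


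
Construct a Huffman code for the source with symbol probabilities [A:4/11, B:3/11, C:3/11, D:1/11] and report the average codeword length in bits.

Huffman tree construction:
Combine smallest probabilities repeatedly
Resulting codes:
  A: 11 (length 2)
  B: 01 (length 2)
  C: 10 (length 2)
  D: 00 (length 2)
Average length = Σ p(s) × length(s) = 2.0000 bits


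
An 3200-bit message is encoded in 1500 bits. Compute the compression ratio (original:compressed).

Compression ratio = Original / Compressed
= 3200 / 1500 = 2.13:1


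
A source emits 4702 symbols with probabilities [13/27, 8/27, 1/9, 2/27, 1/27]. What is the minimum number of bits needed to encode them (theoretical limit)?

Entropy H = 1.8341 bits/symbol
Minimum bits = H × n = 1.8341 × 4702
= 8624.05 bits


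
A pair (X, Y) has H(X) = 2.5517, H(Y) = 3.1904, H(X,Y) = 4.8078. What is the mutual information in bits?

I(X;Y) = H(X) + H(Y) - H(X,Y)
I(X;Y) = 2.5517 + 3.1904 - 4.8078 = 0.9343 bits


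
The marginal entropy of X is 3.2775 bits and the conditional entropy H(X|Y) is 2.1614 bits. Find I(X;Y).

I(X;Y) = H(X) - H(X|Y)
I(X;Y) = 3.2775 - 2.1614 = 1.1161 bits


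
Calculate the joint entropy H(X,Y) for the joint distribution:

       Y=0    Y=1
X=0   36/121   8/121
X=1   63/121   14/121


H(X,Y) = -Σ p(x,y) log₂ p(x,y)
  p(0,0)=36/121: -0.2975 × log₂(0.2975) = 0.5203
  p(0,1)=8/121: -0.0661 × log₂(0.0661) = 0.2591
  p(1,0)=63/121: -0.5207 × log₂(0.5207) = 0.4902
  p(1,1)=14/121: -0.1157 × log₂(0.1157) = 0.3600
H(X,Y) = 1.6297 bits


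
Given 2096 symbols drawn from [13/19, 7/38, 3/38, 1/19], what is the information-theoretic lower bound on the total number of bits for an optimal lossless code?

Entropy H = 1.3369 bits/symbol
Minimum bits = H × n = 1.3369 × 2096
= 2802.21 bits


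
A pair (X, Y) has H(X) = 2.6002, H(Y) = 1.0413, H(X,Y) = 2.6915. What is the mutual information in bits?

I(X;Y) = H(X) + H(Y) - H(X,Y)
I(X;Y) = 2.6002 + 1.0413 - 2.6915 = 0.95 bits


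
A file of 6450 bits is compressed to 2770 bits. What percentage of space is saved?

Space savings = (1 - Compressed/Original) × 100%
= (1 - 2770/6450) × 100%
= 57.05%


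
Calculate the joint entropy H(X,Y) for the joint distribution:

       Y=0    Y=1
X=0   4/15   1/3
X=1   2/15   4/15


H(X,Y) = -Σ p(x,y) log₂ p(x,y)
  p(0,0)=4/15: -0.2667 × log₂(0.2667) = 0.5085
  p(0,1)=1/3: -0.3333 × log₂(0.3333) = 0.5283
  p(1,0)=2/15: -0.1333 × log₂(0.1333) = 0.3876
  p(1,1)=4/15: -0.2667 × log₂(0.2667) = 0.5085
H(X,Y) = 1.9329 bits


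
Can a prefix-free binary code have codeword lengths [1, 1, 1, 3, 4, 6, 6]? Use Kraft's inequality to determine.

Kraft inequality: Σ 2^(-l_i) ≤ 1 for prefix-free code
Calculating: 2^(-1) + 2^(-1) + 2^(-1) + 2^(-3) + 2^(-4) + 2^(-6) + 2^(-6)
= 0.5 + 0.5 + 0.5 + 0.125 + 0.0625 + 0.015625 + 0.015625
= 1.7188
Since 1.7188 > 1, prefix-free code does not exist


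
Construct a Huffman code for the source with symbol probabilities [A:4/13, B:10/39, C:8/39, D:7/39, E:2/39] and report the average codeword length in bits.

Huffman tree construction:
Combine smallest probabilities repeatedly
Resulting codes:
  A: 11 (length 2)
  B: 10 (length 2)
  C: 00 (length 2)
  D: 011 (length 3)
  E: 010 (length 3)
Average length = Σ p(s) × length(s) = 2.2308 bits


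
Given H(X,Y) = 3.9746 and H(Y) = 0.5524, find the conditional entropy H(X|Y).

Chain rule: H(X,Y) = H(X|Y) + H(Y)
H(X|Y) = H(X,Y) - H(Y) = 3.9746 - 0.5524 = 3.4222 bits


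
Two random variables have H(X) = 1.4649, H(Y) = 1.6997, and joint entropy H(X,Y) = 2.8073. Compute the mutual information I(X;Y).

I(X;Y) = H(X) + H(Y) - H(X,Y)
I(X;Y) = 1.4649 + 1.6997 - 2.8073 = 0.3573 bits


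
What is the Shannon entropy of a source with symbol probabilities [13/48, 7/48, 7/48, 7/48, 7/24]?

H(X) = -Σ p(x) log₂ p(x)
  -13/48 × log₂(13/48) = 0.5104
  -7/48 × log₂(7/48) = 0.4051
  -7/48 × log₂(7/48) = 0.4051
  -7/48 × log₂(7/48) = 0.4051
  -7/24 × log₂(7/24) = 0.5185
H(X) = 2.2441 bits


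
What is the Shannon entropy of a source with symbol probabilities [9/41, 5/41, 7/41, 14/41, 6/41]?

H(X) = -Σ p(x) log₂ p(x)
  -9/41 × log₂(9/41) = 0.4802
  -5/41 × log₂(5/41) = 0.3702
  -7/41 × log₂(7/41) = 0.4354
  -14/41 × log₂(14/41) = 0.5293
  -6/41 × log₂(6/41) = 0.4057
H(X) = 2.2209 bits


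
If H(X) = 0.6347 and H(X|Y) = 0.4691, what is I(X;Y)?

I(X;Y) = H(X) - H(X|Y)
I(X;Y) = 0.6347 - 0.4691 = 0.1656 bits


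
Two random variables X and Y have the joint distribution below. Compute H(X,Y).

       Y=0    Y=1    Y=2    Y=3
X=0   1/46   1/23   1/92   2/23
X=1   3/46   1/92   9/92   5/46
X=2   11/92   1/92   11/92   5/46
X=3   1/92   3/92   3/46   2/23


H(X,Y) = -Σ p(x,y) log₂ p(x,y)
  p(0,0)=1/46: -0.0217 × log₂(0.0217) = 0.1201
  p(0,1)=1/23: -0.0435 × log₂(0.0435) = 0.1967
  p(0,2)=1/92: -0.0109 × log₂(0.0109) = 0.0709
  p(0,3)=2/23: -0.0870 × log₂(0.0870) = 0.3064
  p(1,0)=3/46: -0.0652 × log₂(0.0652) = 0.2569
  p(1,1)=1/92: -0.0109 × log₂(0.0109) = 0.0709
  p(1,2)=9/92: -0.0978 × log₂(0.0978) = 0.3281
  p(1,3)=5/46: -0.1087 × log₂(0.1087) = 0.3480
  p(2,0)=11/92: -0.1196 × log₂(0.1196) = 0.3664
  p(2,1)=1/92: -0.0109 × log₂(0.0109) = 0.0709
  p(2,2)=11/92: -0.1196 × log₂(0.1196) = 0.3664
  p(2,3)=5/46: -0.1087 × log₂(0.1087) = 0.3480
  p(3,0)=1/92: -0.0109 × log₂(0.0109) = 0.0709
  p(3,1)=3/92: -0.0326 × log₂(0.0326) = 0.1610
  p(3,2)=3/46: -0.0652 × log₂(0.0652) = 0.2569
  p(3,3)=2/23: -0.0870 × log₂(0.0870) = 0.3064
H(X,Y) = 3.6448 bits


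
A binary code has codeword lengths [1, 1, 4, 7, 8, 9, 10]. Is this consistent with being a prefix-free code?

Kraft inequality: Σ 2^(-l_i) ≤ 1 for prefix-free code
Calculating: 2^(-1) + 2^(-1) + 2^(-4) + 2^(-7) + 2^(-8) + 2^(-9) + 2^(-10)
= 0.5 + 0.5 + 0.0625 + 0.0078125 + 0.00390625 + 0.001953125 + 0.0009765625
= 1.0771
Since 1.0771 > 1, prefix-free code does not exist


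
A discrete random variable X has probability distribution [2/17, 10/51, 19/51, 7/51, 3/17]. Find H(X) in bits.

H(X) = -Σ p(x) log₂ p(x)
  -2/17 × log₂(2/17) = 0.3632
  -10/51 × log₂(10/51) = 0.4609
  -19/51 × log₂(19/51) = 0.5307
  -7/51 × log₂(7/51) = 0.3932
  -3/17 × log₂(3/17) = 0.4416
H(X) = 2.1897 bits


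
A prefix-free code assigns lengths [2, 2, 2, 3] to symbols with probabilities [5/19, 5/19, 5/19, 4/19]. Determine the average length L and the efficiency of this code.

Average length L = Σ p_i × l_i = 2.2105 bits
Entropy H = 1.9938 bits
Efficiency η = H/L × 100% = 90.19%


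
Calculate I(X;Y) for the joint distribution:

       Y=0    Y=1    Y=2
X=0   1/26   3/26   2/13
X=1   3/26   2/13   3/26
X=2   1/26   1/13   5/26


H(X) = 1.5766, H(Y) = 1.5020, H(X,Y) = 3.0130
I(X;Y) = H(X) + H(Y) - H(X,Y) = 0.0657 bits


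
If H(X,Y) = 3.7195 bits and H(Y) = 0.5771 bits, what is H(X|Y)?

Chain rule: H(X,Y) = H(X|Y) + H(Y)
H(X|Y) = H(X,Y) - H(Y) = 3.7195 - 0.5771 = 3.1424 bits


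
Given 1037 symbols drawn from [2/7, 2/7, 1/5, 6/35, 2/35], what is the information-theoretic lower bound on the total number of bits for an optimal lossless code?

Entropy H = 2.1693 bits/symbol
Minimum bits = H × n = 2.1693 × 1037
= 2249.55 bits


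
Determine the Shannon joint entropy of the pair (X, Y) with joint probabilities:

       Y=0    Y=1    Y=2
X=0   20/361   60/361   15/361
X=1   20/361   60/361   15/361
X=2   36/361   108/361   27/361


H(X,Y) = -Σ p(x,y) log₂ p(x,y)
  p(0,0)=20/361: -0.0554 × log₂(0.0554) = 0.2312
  p(0,1)=60/361: -0.1662 × log₂(0.1662) = 0.4303
  p(0,2)=15/361: -0.0416 × log₂(0.0416) = 0.1907
  p(1,0)=20/361: -0.0554 × log₂(0.0554) = 0.2312
  p(1,1)=60/361: -0.1662 × log₂(0.1662) = 0.4303
  p(1,2)=15/361: -0.0416 × log₂(0.0416) = 0.1907
  p(2,0)=36/361: -0.0997 × log₂(0.0997) = 0.3317
  p(2,1)=108/361: -0.2992 × log₂(0.2992) = 0.5208
  p(2,2)=27/361: -0.0748 × log₂(0.0748) = 0.2798
H(X,Y) = 2.8367 bits


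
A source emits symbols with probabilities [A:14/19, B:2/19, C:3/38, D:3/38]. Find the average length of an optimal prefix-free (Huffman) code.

Huffman tree construction:
Combine smallest probabilities repeatedly
Resulting codes:
  A: 1 (length 1)
  B: 00 (length 2)
  C: 010 (length 3)
  D: 011 (length 3)
Average length = Σ p(s) × length(s) = 1.4211 bits


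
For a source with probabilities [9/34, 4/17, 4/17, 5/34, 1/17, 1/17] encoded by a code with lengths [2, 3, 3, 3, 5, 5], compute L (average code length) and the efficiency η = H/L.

Average length L = Σ p_i × l_i = 2.9706 bits
Entropy H = 2.3775 bits
Efficiency η = H/L × 100% = 80.03%


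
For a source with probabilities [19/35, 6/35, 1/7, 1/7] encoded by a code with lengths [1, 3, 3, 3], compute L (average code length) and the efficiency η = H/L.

Average length L = Σ p_i × l_i = 1.9143 bits
Entropy H = 1.7167 bits
Efficiency η = H/L × 100% = 89.68%


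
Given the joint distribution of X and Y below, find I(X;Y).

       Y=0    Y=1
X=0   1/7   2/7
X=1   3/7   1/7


H(X) = 0.9852, H(Y) = 0.9852, H(X,Y) = 1.8424
I(X;Y) = H(X) + H(Y) - H(X,Y) = 0.1281 bits


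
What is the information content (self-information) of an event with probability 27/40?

Information content I(x) = -log₂(p(x))
I = -log₂(27/40) = -log₂(0.6750)
I = 0.5670 bits


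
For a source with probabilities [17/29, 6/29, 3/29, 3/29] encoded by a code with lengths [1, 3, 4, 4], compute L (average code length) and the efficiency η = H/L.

Average length L = Σ p_i × l_i = 2.0345 bits
Entropy H = 1.5991 bits
Efficiency η = H/L × 100% = 78.60%


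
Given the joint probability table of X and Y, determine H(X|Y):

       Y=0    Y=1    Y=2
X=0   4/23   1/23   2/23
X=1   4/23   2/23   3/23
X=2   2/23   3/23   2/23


H(X|Y) = Σ_y p(y) H(X|Y=y)
  p(Y=0) = 10/23, H(X|Y=0) = 1.5219
  p(Y=1) = 6/23, H(X|Y=1) = 1.4591
  p(Y=2) = 7/23, H(X|Y=2) = 1.5567
H(X|Y) = 0.4348×1.5219 + 0.2609×1.4591 + 0.3043×1.5567 = 1.5161 bits


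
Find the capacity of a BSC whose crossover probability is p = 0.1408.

For BSC with error probability p:
C = 1 - H(p) where H(p) is binary entropy
H(0.1408) = -0.1408 × log₂(0.1408) - 0.8592 × log₂(0.8592)
H(p) = 0.5863
C = 1 - 0.5863 = 0.4137 bits/use


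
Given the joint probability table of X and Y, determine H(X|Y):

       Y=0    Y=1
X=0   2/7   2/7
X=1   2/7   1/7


H(X|Y) = Σ_y p(y) H(X|Y=y)
  p(Y=0) = 4/7, H(X|Y=0) = 1.0000
  p(Y=1) = 3/7, H(X|Y=1) = 0.9183
H(X|Y) = 0.5714×1.0000 + 0.4286×0.9183 = 0.9650 bits


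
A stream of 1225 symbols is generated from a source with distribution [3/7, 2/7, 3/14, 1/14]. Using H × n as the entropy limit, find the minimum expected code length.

Entropy H = 1.7885 bits/symbol
Minimum bits = H × n = 1.7885 × 1225
= 2190.85 bits


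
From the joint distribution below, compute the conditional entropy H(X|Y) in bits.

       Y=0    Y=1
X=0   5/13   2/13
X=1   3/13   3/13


H(X|Y) = Σ_y p(y) H(X|Y=y)
  p(Y=0) = 8/13, H(X|Y=0) = 0.9544
  p(Y=1) = 5/13, H(X|Y=1) = 0.9710
H(X|Y) = 0.6154×0.9544 + 0.3846×0.9710 = 0.9608 bits


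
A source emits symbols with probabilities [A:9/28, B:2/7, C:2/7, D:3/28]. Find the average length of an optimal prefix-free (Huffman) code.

Huffman tree construction:
Combine smallest probabilities repeatedly
Resulting codes:
  A: 11 (length 2)
  B: 01 (length 2)
  C: 10 (length 2)
  D: 00 (length 2)
Average length = Σ p(s) × length(s) = 2.0000 bits


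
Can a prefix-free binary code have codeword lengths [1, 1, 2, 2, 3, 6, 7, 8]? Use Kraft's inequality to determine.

Kraft inequality: Σ 2^(-l_i) ≤ 1 for prefix-free code
Calculating: 2^(-1) + 2^(-1) + 2^(-2) + 2^(-2) + 2^(-3) + 2^(-6) + 2^(-7) + 2^(-8)
= 0.5 + 0.5 + 0.25 + 0.25 + 0.125 + 0.015625 + 0.0078125 + 0.00390625
= 1.6523
Since 1.6523 > 1, prefix-free code does not exist


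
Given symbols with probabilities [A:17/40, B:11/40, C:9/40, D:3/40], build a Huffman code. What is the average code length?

Huffman tree construction:
Combine smallest probabilities repeatedly
Resulting codes:
  A: 0 (length 1)
  B: 10 (length 2)
  C: 111 (length 3)
  D: 110 (length 3)
Average length = Σ p(s) × length(s) = 1.8750 bits


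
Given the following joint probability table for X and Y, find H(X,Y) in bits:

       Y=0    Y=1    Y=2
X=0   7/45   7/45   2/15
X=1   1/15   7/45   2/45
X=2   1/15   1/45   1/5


H(X,Y) = -Σ p(x,y) log₂ p(x,y)
  p(0,0)=7/45: -0.1556 × log₂(0.1556) = 0.4176
  p(0,1)=7/45: -0.1556 × log₂(0.1556) = 0.4176
  p(0,2)=2/15: -0.1333 × log₂(0.1333) = 0.3876
  p(1,0)=1/15: -0.0667 × log₂(0.0667) = 0.2605
  p(1,1)=7/45: -0.1556 × log₂(0.1556) = 0.4176
  p(1,2)=2/45: -0.0444 × log₂(0.0444) = 0.1996
  p(2,0)=1/15: -0.0667 × log₂(0.0667) = 0.2605
  p(2,1)=1/45: -0.0222 × log₂(0.0222) = 0.1220
  p(2,2)=1/5: -0.2000 × log₂(0.2000) = 0.4644
H(X,Y) = 2.9473 bits


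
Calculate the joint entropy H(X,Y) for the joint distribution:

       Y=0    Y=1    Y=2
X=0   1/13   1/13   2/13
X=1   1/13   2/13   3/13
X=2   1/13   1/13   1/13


H(X,Y) = -Σ p(x,y) log₂ p(x,y)
  p(0,0)=1/13: -0.0769 × log₂(0.0769) = 0.2846
  p(0,1)=1/13: -0.0769 × log₂(0.0769) = 0.2846
  p(0,2)=2/13: -0.1538 × log₂(0.1538) = 0.4155
  p(1,0)=1/13: -0.0769 × log₂(0.0769) = 0.2846
  p(1,1)=2/13: -0.1538 × log₂(0.1538) = 0.4155
  p(1,2)=3/13: -0.2308 × log₂(0.2308) = 0.4882
  p(2,0)=1/13: -0.0769 × log₂(0.0769) = 0.2846
  p(2,1)=1/13: -0.0769 × log₂(0.0769) = 0.2846
  p(2,2)=1/13: -0.0769 × log₂(0.0769) = 0.2846
H(X,Y) = 3.0270 bits


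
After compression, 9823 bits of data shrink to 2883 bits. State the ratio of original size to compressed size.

Compression ratio = Original / Compressed
= 9823 / 2883 = 3.41:1


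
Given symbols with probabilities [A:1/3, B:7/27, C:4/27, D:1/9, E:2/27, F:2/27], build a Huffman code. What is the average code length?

Huffman tree construction:
Combine smallest probabilities repeatedly
Resulting codes:
  A: 11 (length 2)
  B: 01 (length 2)
  C: 101 (length 3)
  D: 100 (length 3)
  E: 000 (length 3)
  F: 001 (length 3)
Average length = Σ p(s) × length(s) = 2.4074 bits


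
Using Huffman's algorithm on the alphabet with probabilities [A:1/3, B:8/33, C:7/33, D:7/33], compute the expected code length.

Huffman tree construction:
Combine smallest probabilities repeatedly
Resulting codes:
  A: 11 (length 2)
  B: 10 (length 2)
  C: 00 (length 2)
  D: 01 (length 2)
Average length = Σ p(s) × length(s) = 2.0000 bits


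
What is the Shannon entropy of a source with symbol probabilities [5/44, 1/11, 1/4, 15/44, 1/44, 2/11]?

H(X) = -Σ p(x) log₂ p(x)
  -5/44 × log₂(5/44) = 0.3565
  -1/11 × log₂(1/11) = 0.3145
  -1/4 × log₂(1/4) = 0.5000
  -15/44 × log₂(15/44) = 0.5293
  -1/44 × log₂(1/44) = 0.1241
  -2/11 × log₂(2/11) = 0.4472
H(X) = 2.2716 bits


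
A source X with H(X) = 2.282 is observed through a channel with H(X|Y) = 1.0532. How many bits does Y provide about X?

I(X;Y) = H(X) - H(X|Y)
I(X;Y) = 2.282 - 1.0532 = 1.2288 bits


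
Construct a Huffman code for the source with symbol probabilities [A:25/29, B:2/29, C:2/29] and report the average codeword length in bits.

Huffman tree construction:
Combine smallest probabilities repeatedly
Resulting codes:
  A: 1 (length 1)
  B: 00 (length 2)
  C: 01 (length 2)
Average length = Σ p(s) × length(s) = 1.1379 bits


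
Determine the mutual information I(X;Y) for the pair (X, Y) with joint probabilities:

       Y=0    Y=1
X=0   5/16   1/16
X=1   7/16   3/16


H(X) = 0.9544, H(Y) = 0.8113, H(X,Y) = 1.7490
I(X;Y) = H(X) + H(Y) - H(X,Y) = 0.0167 bits


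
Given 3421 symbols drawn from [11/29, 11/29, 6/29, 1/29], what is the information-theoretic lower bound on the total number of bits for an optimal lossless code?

Entropy H = 1.6988 bits/symbol
Minimum bits = H × n = 1.6988 × 3421
= 5811.47 bits


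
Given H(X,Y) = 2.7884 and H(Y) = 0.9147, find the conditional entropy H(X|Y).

Chain rule: H(X,Y) = H(X|Y) + H(Y)
H(X|Y) = H(X,Y) - H(Y) = 2.7884 - 0.9147 = 1.8737 bits


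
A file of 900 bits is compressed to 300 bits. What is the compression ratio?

Compression ratio = Original / Compressed
= 900 / 300 = 3.00:1


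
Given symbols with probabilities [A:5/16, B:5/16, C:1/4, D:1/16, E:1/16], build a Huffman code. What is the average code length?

Huffman tree construction:
Combine smallest probabilities repeatedly
Resulting codes:
  A: 10 (length 2)
  B: 11 (length 2)
  C: 01 (length 2)
  D: 000 (length 3)
  E: 001 (length 3)
Average length = Σ p(s) × length(s) = 2.1250 bits


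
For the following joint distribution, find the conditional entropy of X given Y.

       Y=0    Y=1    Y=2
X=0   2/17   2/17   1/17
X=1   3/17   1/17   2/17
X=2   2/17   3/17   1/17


H(X|Y) = Σ_y p(y) H(X|Y=y)
  p(Y=0) = 7/17, H(X|Y=0) = 1.5567
  p(Y=1) = 6/17, H(X|Y=1) = 1.4591
  p(Y=2) = 4/17, H(X|Y=2) = 1.5000
H(X|Y) = 0.4118×1.5567 + 0.3529×1.4591 + 0.2353×1.5000 = 1.5089 bits


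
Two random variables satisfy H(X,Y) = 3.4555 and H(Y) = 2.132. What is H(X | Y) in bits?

Chain rule: H(X,Y) = H(X|Y) + H(Y)
H(X|Y) = H(X,Y) - H(Y) = 3.4555 - 2.132 = 1.3235 bits


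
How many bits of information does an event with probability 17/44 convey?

Information content I(x) = -log₂(p(x))
I = -log₂(17/44) = -log₂(0.3864)
I = 1.3720 bits


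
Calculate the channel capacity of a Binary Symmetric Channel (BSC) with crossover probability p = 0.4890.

For BSC with error probability p:
C = 1 - H(p) where H(p) is binary entropy
H(0.4890) = -0.4890 × log₂(0.4890) - 0.5110 × log₂(0.5110)
H(p) = 0.9997
C = 1 - 0.9997 = 0.0003 bits/use


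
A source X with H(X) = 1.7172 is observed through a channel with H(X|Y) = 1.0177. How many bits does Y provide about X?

I(X;Y) = H(X) - H(X|Y)
I(X;Y) = 1.7172 - 1.0177 = 0.6995 bits


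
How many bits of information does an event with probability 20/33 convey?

Information content I(x) = -log₂(p(x))
I = -log₂(20/33) = -log₂(0.6061)
I = 0.7225 bits


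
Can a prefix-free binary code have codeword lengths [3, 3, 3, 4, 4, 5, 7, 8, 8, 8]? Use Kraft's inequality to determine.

Kraft inequality: Σ 2^(-l_i) ≤ 1 for prefix-free code
Calculating: 2^(-3) + 2^(-3) + 2^(-3) + 2^(-4) + 2^(-4) + 2^(-5) + 2^(-7) + 2^(-8) + 2^(-8) + 2^(-8)
= 0.125 + 0.125 + 0.125 + 0.0625 + 0.0625 + 0.03125 + 0.0078125 + 0.00390625 + 0.00390625 + 0.00390625
= 0.5508
Since 0.5508 ≤ 1, prefix-free code exists


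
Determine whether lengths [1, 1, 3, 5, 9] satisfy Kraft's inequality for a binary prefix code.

Kraft inequality: Σ 2^(-l_i) ≤ 1 for prefix-free code
Calculating: 2^(-1) + 2^(-1) + 2^(-3) + 2^(-5) + 2^(-9)
= 0.5 + 0.5 + 0.125 + 0.03125 + 0.001953125
= 1.1582
Since 1.1582 > 1, prefix-free code does not exist


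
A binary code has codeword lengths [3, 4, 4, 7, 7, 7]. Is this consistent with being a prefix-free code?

Kraft inequality: Σ 2^(-l_i) ≤ 1 for prefix-free code
Calculating: 2^(-3) + 2^(-4) + 2^(-4) + 2^(-7) + 2^(-7) + 2^(-7)
= 0.125 + 0.0625 + 0.0625 + 0.0078125 + 0.0078125 + 0.0078125
= 0.2734
Since 0.2734 ≤ 1, prefix-free code exists


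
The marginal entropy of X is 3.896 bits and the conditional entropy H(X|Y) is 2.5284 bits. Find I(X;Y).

I(X;Y) = H(X) - H(X|Y)
I(X;Y) = 3.896 - 2.5284 = 1.3676 bits


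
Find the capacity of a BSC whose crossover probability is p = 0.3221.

For BSC with error probability p:
C = 1 - H(p) where H(p) is binary entropy
H(0.3221) = -0.3221 × log₂(0.3221) - 0.6779 × log₂(0.6779)
H(p) = 0.9067
C = 1 - 0.9067 = 0.0933 bits/use


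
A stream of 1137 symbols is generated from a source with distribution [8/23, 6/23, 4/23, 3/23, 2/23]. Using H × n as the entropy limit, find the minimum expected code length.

Entropy H = 2.1642 bits/symbol
Minimum bits = H × n = 2.1642 × 1137
= 2460.73 bits


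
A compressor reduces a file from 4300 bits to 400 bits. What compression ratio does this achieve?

Compression ratio = Original / Compressed
= 4300 / 400 = 10.75:1


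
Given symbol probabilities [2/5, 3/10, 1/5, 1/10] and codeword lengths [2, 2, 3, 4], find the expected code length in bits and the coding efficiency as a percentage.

Average length L = Σ p_i × l_i = 2.4000 bits
Entropy H = 1.8464 bits
Efficiency η = H/L × 100% = 76.93%


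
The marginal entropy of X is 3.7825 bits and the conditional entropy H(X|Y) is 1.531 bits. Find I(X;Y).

I(X;Y) = H(X) - H(X|Y)
I(X;Y) = 3.7825 - 1.531 = 2.2515 bits


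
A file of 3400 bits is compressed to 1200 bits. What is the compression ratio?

Compression ratio = Original / Compressed
= 3400 / 1200 = 2.83:1


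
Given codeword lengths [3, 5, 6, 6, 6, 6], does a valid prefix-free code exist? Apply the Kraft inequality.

Kraft inequality: Σ 2^(-l_i) ≤ 1 for prefix-free code
Calculating: 2^(-3) + 2^(-5) + 2^(-6) + 2^(-6) + 2^(-6) + 2^(-6)
= 0.125 + 0.03125 + 0.015625 + 0.015625 + 0.015625 + 0.015625
= 0.2188
Since 0.2188 ≤ 1, prefix-free code exists


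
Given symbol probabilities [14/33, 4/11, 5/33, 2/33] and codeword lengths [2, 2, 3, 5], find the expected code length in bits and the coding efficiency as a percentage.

Average length L = Σ p_i × l_i = 2.3333 bits
Entropy H = 1.7131 bits
Efficiency η = H/L × 100% = 73.42%


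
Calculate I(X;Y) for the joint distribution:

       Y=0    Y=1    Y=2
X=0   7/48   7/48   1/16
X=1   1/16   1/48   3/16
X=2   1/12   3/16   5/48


H(X) = 1.5714, H(Y) = 1.5792, H(X,Y) = 2.9708
I(X;Y) = H(X) + H(Y) - H(X,Y) = 0.1798 bits


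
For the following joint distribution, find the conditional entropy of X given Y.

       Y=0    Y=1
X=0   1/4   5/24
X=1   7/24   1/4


H(X|Y) = Σ_y p(y) H(X|Y=y)
  p(Y=0) = 13/24, H(X|Y=0) = 0.9957
  p(Y=1) = 11/24, H(X|Y=1) = 0.9940
H(X|Y) = 0.5417×0.9957 + 0.4583×0.9940 = 0.9949 bits


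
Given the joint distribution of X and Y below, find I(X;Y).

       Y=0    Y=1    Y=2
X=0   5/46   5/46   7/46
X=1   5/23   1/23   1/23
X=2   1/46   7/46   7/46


H(X) = 1.5802, H(Y) = 1.5822, H(X,Y) = 2.9281
I(X;Y) = H(X) + H(Y) - H(X,Y) = 0.2344 bits


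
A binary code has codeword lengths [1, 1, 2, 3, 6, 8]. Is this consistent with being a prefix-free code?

Kraft inequality: Σ 2^(-l_i) ≤ 1 for prefix-free code
Calculating: 2^(-1) + 2^(-1) + 2^(-2) + 2^(-3) + 2^(-6) + 2^(-8)
= 0.5 + 0.5 + 0.25 + 0.125 + 0.015625 + 0.00390625
= 1.3945
Since 1.3945 > 1, prefix-free code does not exist


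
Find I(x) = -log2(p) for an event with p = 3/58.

Information content I(x) = -log₂(p(x))
I = -log₂(3/58) = -log₂(0.0517)
I = 4.2730 bits


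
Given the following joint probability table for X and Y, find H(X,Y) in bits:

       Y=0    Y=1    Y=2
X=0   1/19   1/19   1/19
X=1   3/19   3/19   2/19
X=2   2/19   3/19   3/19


H(X,Y) = -Σ p(x,y) log₂ p(x,y)
  p(0,0)=1/19: -0.0526 × log₂(0.0526) = 0.2236
  p(0,1)=1/19: -0.0526 × log₂(0.0526) = 0.2236
  p(0,2)=1/19: -0.0526 × log₂(0.0526) = 0.2236
  p(1,0)=3/19: -0.1579 × log₂(0.1579) = 0.4205
  p(1,1)=3/19: -0.1579 × log₂(0.1579) = 0.4205
  p(1,2)=2/19: -0.1053 × log₂(0.1053) = 0.3419
  p(2,0)=2/19: -0.1053 × log₂(0.1053) = 0.3419
  p(2,1)=3/19: -0.1579 × log₂(0.1579) = 0.4205
  p(2,2)=3/19: -0.1579 × log₂(0.1579) = 0.4205
H(X,Y) = 3.0364 bits


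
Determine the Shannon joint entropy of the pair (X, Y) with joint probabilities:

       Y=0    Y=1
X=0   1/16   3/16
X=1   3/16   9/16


H(X,Y) = -Σ p(x,y) log₂ p(x,y)
  p(0,0)=1/16: -0.0625 × log₂(0.0625) = 0.2500
  p(0,1)=3/16: -0.1875 × log₂(0.1875) = 0.4528
  p(1,0)=3/16: -0.1875 × log₂(0.1875) = 0.4528
  p(1,1)=9/16: -0.5625 × log₂(0.5625) = 0.4669
H(X,Y) = 1.6226 bits


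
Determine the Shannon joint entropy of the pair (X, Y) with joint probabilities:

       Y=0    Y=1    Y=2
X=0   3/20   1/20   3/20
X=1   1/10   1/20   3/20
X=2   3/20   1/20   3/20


H(X,Y) = -Σ p(x,y) log₂ p(x,y)
  p(0,0)=3/20: -0.1500 × log₂(0.1500) = 0.4105
  p(0,1)=1/20: -0.0500 × log₂(0.0500) = 0.2161
  p(0,2)=3/20: -0.1500 × log₂(0.1500) = 0.4105
  p(1,0)=1/10: -0.1000 × log₂(0.1000) = 0.3322
  p(1,1)=1/20: -0.0500 × log₂(0.0500) = 0.2161
  p(1,2)=3/20: -0.1500 × log₂(0.1500) = 0.4105
  p(2,0)=3/20: -0.1500 × log₂(0.1500) = 0.4105
  p(2,1)=1/20: -0.0500 × log₂(0.0500) = 0.2161
  p(2,2)=3/20: -0.1500 × log₂(0.1500) = 0.4105
H(X,Y) = 3.0332 bits


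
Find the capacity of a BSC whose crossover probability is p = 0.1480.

For BSC with error probability p:
C = 1 - H(p) where H(p) is binary entropy
H(0.1480) = -0.1480 × log₂(0.1480) - 0.8520 × log₂(0.8520)
H(p) = 0.6048
C = 1 - 0.6048 = 0.3952 bits/use


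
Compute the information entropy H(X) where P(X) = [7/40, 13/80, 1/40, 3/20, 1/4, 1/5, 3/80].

H(X) = -Σ p(x) log₂ p(x)
  -7/40 × log₂(7/40) = 0.4401
  -13/80 × log₂(13/80) = 0.4260
  -1/40 × log₂(1/40) = 0.1330
  -3/20 × log₂(3/20) = 0.4105
  -1/4 × log₂(1/4) = 0.5000
  -1/5 × log₂(1/5) = 0.4644
  -3/80 × log₂(3/80) = 0.1776
H(X) = 2.5517 bits


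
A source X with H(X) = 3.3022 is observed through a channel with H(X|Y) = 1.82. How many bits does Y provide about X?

I(X;Y) = H(X) - H(X|Y)
I(X;Y) = 3.3022 - 1.82 = 1.4822 bits


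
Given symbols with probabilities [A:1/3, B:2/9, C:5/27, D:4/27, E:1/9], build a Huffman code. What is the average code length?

Huffman tree construction:
Combine smallest probabilities repeatedly
Resulting codes:
  A: 11 (length 2)
  B: 01 (length 2)
  C: 00 (length 2)
  D: 101 (length 3)
  E: 100 (length 3)
Average length = Σ p(s) × length(s) = 2.2593 bits


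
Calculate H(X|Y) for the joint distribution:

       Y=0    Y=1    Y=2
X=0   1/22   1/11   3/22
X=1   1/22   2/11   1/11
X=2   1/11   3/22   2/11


H(X|Y) = Σ_y p(y) H(X|Y=y)
  p(Y=0) = 2/11, H(X|Y=0) = 1.5000
  p(Y=1) = 9/22, H(X|Y=1) = 1.5305
  p(Y=2) = 9/22, H(X|Y=2) = 1.5305
H(X|Y) = 0.1818×1.5000 + 0.4091×1.5305 + 0.4091×1.5305 = 1.5249 bits


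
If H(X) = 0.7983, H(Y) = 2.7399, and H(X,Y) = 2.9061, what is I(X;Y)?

I(X;Y) = H(X) + H(Y) - H(X,Y)
I(X;Y) = 0.7983 + 2.7399 - 2.9061 = 0.6321 bits


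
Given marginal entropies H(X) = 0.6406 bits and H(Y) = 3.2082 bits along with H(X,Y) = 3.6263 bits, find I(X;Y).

I(X;Y) = H(X) + H(Y) - H(X,Y)
I(X;Y) = 0.6406 + 3.2082 - 3.6263 = 0.2225 bits


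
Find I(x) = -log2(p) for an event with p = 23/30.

Information content I(x) = -log₂(p(x))
I = -log₂(23/30) = -log₂(0.7667)
I = 0.3833 bits


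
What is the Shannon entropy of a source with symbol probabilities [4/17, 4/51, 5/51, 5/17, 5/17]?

H(X) = -Σ p(x) log₂ p(x)
  -4/17 × log₂(4/17) = 0.4912
  -4/51 × log₂(4/51) = 0.2880
  -5/51 × log₂(5/51) = 0.3285
  -5/17 × log₂(5/17) = 0.5193
  -5/17 × log₂(5/17) = 0.5193
H(X) = 2.1462 bits


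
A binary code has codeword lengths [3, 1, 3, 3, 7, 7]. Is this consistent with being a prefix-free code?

Kraft inequality: Σ 2^(-l_i) ≤ 1 for prefix-free code
Calculating: 2^(-3) + 2^(-1) + 2^(-3) + 2^(-3) + 2^(-7) + 2^(-7)
= 0.125 + 0.5 + 0.125 + 0.125 + 0.0078125 + 0.0078125
= 0.8906
Since 0.8906 ≤ 1, prefix-free code exists


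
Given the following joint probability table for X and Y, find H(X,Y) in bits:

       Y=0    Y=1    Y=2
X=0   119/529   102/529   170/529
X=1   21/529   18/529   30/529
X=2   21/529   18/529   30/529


H(X,Y) = -Σ p(x,y) log₂ p(x,y)
  p(0,0)=119/529: -0.2250 × log₂(0.2250) = 0.4842
  p(0,1)=102/529: -0.1928 × log₂(0.1928) = 0.4579
  p(0,2)=170/529: -0.3214 × log₂(0.3214) = 0.5263
  p(1,0)=21/529: -0.0397 × log₂(0.0397) = 0.1848
  p(1,1)=18/529: -0.0340 × log₂(0.0340) = 0.1660
  p(1,2)=30/529: -0.0567 × log₂(0.0567) = 0.2348
  p(2,0)=21/529: -0.0397 × log₂(0.0397) = 0.1848
  p(2,1)=18/529: -0.0340 × log₂(0.0340) = 0.1660
  p(2,2)=30/529: -0.0567 × log₂(0.0567) = 0.2348
H(X,Y) = 2.6394 bits


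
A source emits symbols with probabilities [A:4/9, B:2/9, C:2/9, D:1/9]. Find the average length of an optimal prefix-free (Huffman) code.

Huffman tree construction:
Combine smallest probabilities repeatedly
Resulting codes:
  A: 0 (length 1)
  B: 111 (length 3)
  C: 10 (length 2)
  D: 110 (length 3)
Average length = Σ p(s) × length(s) = 1.8889 bits


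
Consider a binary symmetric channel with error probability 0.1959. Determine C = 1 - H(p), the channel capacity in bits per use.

For BSC with error probability p:
C = 1 - H(p) where H(p) is binary entropy
H(0.1959) = -0.1959 × log₂(0.1959) - 0.8041 × log₂(0.8041)
H(p) = 0.7137
C = 1 - 0.7137 = 0.2863 bits/use


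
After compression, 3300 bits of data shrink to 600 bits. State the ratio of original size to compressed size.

Compression ratio = Original / Compressed
= 3300 / 600 = 5.50:1


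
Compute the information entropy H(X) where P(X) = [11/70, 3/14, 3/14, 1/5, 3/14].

H(X) = -Σ p(x) log₂ p(x)
  -11/70 × log₂(11/70) = 0.4195
  -3/14 × log₂(3/14) = 0.4762
  -3/14 × log₂(3/14) = 0.4762
  -1/5 × log₂(1/5) = 0.4644
  -3/14 × log₂(3/14) = 0.4762
H(X) = 2.3126 bits


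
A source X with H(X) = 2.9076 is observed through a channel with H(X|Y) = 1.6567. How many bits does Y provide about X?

I(X;Y) = H(X) - H(X|Y)
I(X;Y) = 2.9076 - 1.6567 = 1.2509 bits


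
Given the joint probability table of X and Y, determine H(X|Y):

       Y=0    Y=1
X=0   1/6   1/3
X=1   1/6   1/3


H(X|Y) = Σ_y p(y) H(X|Y=y)
  p(Y=0) = 1/3, H(X|Y=0) = 1.0000
  p(Y=1) = 2/3, H(X|Y=1) = 1.0000
H(X|Y) = 0.3333×1.0000 + 0.6667×1.0000 = 1.0000 bits


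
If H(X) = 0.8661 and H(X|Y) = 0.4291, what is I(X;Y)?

I(X;Y) = H(X) - H(X|Y)
I(X;Y) = 0.8661 - 0.4291 = 0.437 bits


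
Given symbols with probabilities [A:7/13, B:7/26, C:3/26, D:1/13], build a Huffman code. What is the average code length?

Huffman tree construction:
Combine smallest probabilities repeatedly
Resulting codes:
  A: 1 (length 1)
  B: 01 (length 2)
  C: 001 (length 3)
  D: 000 (length 3)
Average length = Σ p(s) × length(s) = 1.6538 bits


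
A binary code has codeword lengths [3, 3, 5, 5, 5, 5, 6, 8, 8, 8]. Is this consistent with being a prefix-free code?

Kraft inequality: Σ 2^(-l_i) ≤ 1 for prefix-free code
Calculating: 2^(-3) + 2^(-3) + 2^(-5) + 2^(-5) + 2^(-5) + 2^(-5) + 2^(-6) + 2^(-8) + 2^(-8) + 2^(-8)
= 0.125 + 0.125 + 0.03125 + 0.03125 + 0.03125 + 0.03125 + 0.015625 + 0.00390625 + 0.00390625 + 0.00390625
= 0.4023
Since 0.4023 ≤ 1, prefix-free code exists


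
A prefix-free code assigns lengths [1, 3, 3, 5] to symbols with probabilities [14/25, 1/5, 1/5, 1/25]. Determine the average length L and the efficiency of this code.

Average length L = Σ p_i × l_i = 1.9600 bits
Entropy H = 1.5830 bits
Efficiency η = H/L × 100% = 80.76%


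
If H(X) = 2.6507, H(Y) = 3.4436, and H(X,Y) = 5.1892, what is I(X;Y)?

I(X;Y) = H(X) + H(Y) - H(X,Y)
I(X;Y) = 2.6507 + 3.4436 - 5.1892 = 0.9051 bits


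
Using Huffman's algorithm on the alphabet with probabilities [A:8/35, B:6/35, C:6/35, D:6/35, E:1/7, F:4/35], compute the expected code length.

Huffman tree construction:
Combine smallest probabilities repeatedly
Resulting codes:
  A: 01 (length 2)
  B: 110 (length 3)
  C: 111 (length 3)
  D: 00 (length 2)
  E: 101 (length 3)
  F: 100 (length 3)
Average length = Σ p(s) × length(s) = 2.6000 bits


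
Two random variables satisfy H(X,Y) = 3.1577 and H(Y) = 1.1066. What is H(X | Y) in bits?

Chain rule: H(X,Y) = H(X|Y) + H(Y)
H(X|Y) = H(X,Y) - H(Y) = 3.1577 - 1.1066 = 2.0511 bits


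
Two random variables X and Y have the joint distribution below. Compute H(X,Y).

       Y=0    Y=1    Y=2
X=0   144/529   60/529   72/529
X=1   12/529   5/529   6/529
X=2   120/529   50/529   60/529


H(X,Y) = -Σ p(x,y) log₂ p(x,y)
  p(0,0)=144/529: -0.2722 × log₂(0.2722) = 0.5110
  p(0,1)=60/529: -0.1134 × log₂(0.1134) = 0.3562
  p(0,2)=72/529: -0.1361 × log₂(0.1361) = 0.3916
  p(1,0)=12/529: -0.0227 × log₂(0.0227) = 0.1239
  p(1,1)=5/529: -0.0095 × log₂(0.0095) = 0.0636
  p(1,2)=6/529: -0.0113 × log₂(0.0113) = 0.0733
  p(2,0)=120/529: -0.2268 × log₂(0.2268) = 0.4855
  p(2,1)=50/529: -0.0945 × log₂(0.0945) = 0.3217
  p(2,2)=60/529: -0.1134 × log₂(0.1134) = 0.3562
H(X,Y) = 2.6829 bits


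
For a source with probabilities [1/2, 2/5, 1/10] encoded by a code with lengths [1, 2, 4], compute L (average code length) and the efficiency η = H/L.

Average length L = Σ p_i × l_i = 1.7000 bits
Entropy H = 1.3610 bits
Efficiency η = H/L × 100% = 80.06%


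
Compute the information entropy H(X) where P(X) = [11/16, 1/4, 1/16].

H(X) = -Σ p(x) log₂ p(x)
  -11/16 × log₂(11/16) = 0.3716
  -1/4 × log₂(1/4) = 0.5000
  -1/16 × log₂(1/16) = 0.2500
H(X) = 1.1216 bits


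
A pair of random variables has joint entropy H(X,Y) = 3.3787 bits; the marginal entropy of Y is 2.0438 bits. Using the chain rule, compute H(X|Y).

Chain rule: H(X,Y) = H(X|Y) + H(Y)
H(X|Y) = H(X,Y) - H(Y) = 3.3787 - 2.0438 = 1.3349 bits


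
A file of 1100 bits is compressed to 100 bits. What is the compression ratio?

Compression ratio = Original / Compressed
= 1100 / 100 = 11.00:1


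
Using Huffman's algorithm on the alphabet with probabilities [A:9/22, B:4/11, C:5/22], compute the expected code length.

Huffman tree construction:
Combine smallest probabilities repeatedly
Resulting codes:
  A: 0 (length 1)
  B: 11 (length 2)
  C: 10 (length 2)
Average length = Σ p(s) × length(s) = 1.5909 bits


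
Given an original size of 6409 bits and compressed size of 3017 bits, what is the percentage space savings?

Space savings = (1 - Compressed/Original) × 100%
= (1 - 3017/6409) × 100%
= 52.93%


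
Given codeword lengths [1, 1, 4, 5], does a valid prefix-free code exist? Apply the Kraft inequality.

Kraft inequality: Σ 2^(-l_i) ≤ 1 for prefix-free code
Calculating: 2^(-1) + 2^(-1) + 2^(-4) + 2^(-5)
= 0.5 + 0.5 + 0.0625 + 0.03125
= 1.0938
Since 1.0938 > 1, prefix-free code does not exist


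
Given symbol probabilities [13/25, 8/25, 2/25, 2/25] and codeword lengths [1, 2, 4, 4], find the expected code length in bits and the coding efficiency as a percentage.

Average length L = Σ p_i × l_i = 1.8000 bits
Entropy H = 1.5996 bits
Efficiency η = H/L × 100% = 88.87%


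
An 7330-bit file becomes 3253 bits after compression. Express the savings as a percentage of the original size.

Space savings = (1 - Compressed/Original) × 100%
= (1 - 3253/7330) × 100%
= 55.62%


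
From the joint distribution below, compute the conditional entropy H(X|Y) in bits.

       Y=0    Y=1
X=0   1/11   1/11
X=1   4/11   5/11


H(X|Y) = Σ_y p(y) H(X|Y=y)
  p(Y=0) = 5/11, H(X|Y=0) = 0.7219
  p(Y=1) = 6/11, H(X|Y=1) = 0.6500
H(X|Y) = 0.4545×0.7219 + 0.5455×0.6500 = 0.6827 bits


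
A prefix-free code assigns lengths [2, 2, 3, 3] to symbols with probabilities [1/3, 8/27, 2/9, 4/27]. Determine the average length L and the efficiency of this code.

Average length L = Σ p_i × l_i = 2.3704 bits
Entropy H = 1.9386 bits
Efficiency η = H/L × 100% = 81.79%


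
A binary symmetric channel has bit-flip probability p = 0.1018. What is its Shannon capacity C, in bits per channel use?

For BSC with error probability p:
C = 1 - H(p) where H(p) is binary entropy
H(0.1018) = -0.1018 × log₂(0.1018) - 0.8982 × log₂(0.8982)
H(p) = 0.4747
C = 1 - 0.4747 = 0.5253 bits/use


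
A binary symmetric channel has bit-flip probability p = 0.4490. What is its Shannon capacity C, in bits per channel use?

For BSC with error probability p:
C = 1 - H(p) where H(p) is binary entropy
H(0.4490) = -0.4490 × log₂(0.4490) - 0.5510 × log₂(0.5510)
H(p) = 0.9925
C = 1 - 0.9925 = 0.0075 bits/use
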